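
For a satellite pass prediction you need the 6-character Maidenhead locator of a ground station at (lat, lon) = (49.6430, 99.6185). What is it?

NN99tp

Add 180° to longitude and 90° to latitude: 279.6185, 139.6430.
Field (20°×10°, letters A–R): 279.6185/20 → 13 → N, 139.6430/10 → 13 → N; chars NN.
Square (2°×1°, digits 0–9): 19.6185/2 → 9, 9.6430/1 → 9; chars 99.
Subsquare (5′×2.5′, letters a–x): 1.6185/0.0833333 → 19 → t, 0.6430/0.0416667 → 15 → p; chars tp.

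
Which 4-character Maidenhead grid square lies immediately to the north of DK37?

Latitude square 7; +1 → 8.
The longitude characters are unchanged.

DK38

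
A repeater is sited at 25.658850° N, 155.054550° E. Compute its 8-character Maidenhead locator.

Offset from 180°W / 90°S: lon 335.05455°, lat 115.65885°.
Field: 335.05455/20 → 16 → Q, 115.65885/10 → 11 → L; chars QL.
Square: 15.05455/2 → 7, 5.65885/1 → 5; chars 75.
Subsquare: 1.05455/0.0833333 → 12 → m, 0.65885/0.0416667 → 15 → p; chars mp.
Extended square: 0.05455/0.00833333 → 6, 0.03385/0.00416667 → 8; chars 68.

QL75mp68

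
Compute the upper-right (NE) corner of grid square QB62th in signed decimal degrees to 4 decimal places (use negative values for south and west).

Field Q=16, B=1: +16·20° lon, +1·10° lat → SW at lon 140°, lat -80°.
Square 6, 2: +6·2° lon, +2·1° lat → SW at lon 152°, lat -78°.
Subsquare t=19, h=7: +19·0.0833333° lon, +7·0.0416667° lat → SW at lon 153.583°, lat -77.7083°.
Cell spans 0.0833333° lon × 0.0416667° lat. NE corner is SW corner plus one full cell.
latitude -77.6667, longitude 153.6667.

-77.6667, 153.6667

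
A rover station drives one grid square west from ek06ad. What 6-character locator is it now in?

DK96xd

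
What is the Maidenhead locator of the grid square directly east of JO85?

JO95

Longitude square 8; +1 → 9.
The latitude characters are unchanged.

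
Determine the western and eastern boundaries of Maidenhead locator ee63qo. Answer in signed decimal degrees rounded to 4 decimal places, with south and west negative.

Field E=4, E=4: +4·20° lon, +4·10° lat → SW at lon -100°, lat -50°.
Square 6, 3: +6·2° lon, +3·1° lat → SW at lon -88°, lat -47°.
Subsquare q=16, o=14: +16·0.0833333° lon, +14·0.0416667° lat → SW at lon -86.6667°, lat -46.4167°.
Cell spans 0.0833333° lon × 0.0416667° lat.
west -86.6667, east -86.5833.

-86.6667, -86.5833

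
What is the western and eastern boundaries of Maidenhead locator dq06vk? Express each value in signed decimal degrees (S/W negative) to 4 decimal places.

Field D=3, Q=16: +3·20° lon, +16·10° lat → SW at lon -120°, lat 70°.
Square 0, 6: +0·2° lon, +6·1° lat → SW at lon -120°, lat 76°.
Subsquare v=21, k=10: +21·0.0833333° lon, +10·0.0416667° lat → SW at lon -118.25°, lat 76.4167°.
Cell spans 0.0833333° lon × 0.0416667° lat.
west -118.2500, east -118.1667.

-118.2500, -118.1667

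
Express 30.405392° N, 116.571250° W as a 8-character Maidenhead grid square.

DM10rj17

Offset from 180°W / 90°S: lon 63.42875°, lat 120.40539°.
Field: 63.42875/20 → 3 → D, 120.40539/10 → 12 → M; chars DM.
Square: 3.42875/2 → 1, 0.40539/1 → 0; chars 10.
Subsquare: 1.42875/0.0833333 → 17 → r, 0.40539/0.0416667 → 9 → j; chars rj.
Extended square: 0.01208/0.00833333 → 1, 0.03039/0.00416667 → 7; chars 17.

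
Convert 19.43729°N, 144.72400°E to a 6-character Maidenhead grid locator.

Add 180° to longitude and 90° to latitude: 324.7240, 109.4373.
Field: lon ⌊324.7240/20⌋ = 16 → Q; lat ⌊109.4373/10⌋ = 10 → K.
Square: lon ⌊4.7240/2⌋ = 2; lat ⌊9.4373/1⌋ = 9.
Subsquare: lon ⌊0.7240/0.0833333⌋ = 8 → i; lat ⌊0.4373/0.0416667⌋ = 10 → k.

QK29ik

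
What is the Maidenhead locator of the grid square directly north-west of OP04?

Longitude square 0; −1 → -1, wraps to 9, carry into field.
Longitude field O = 14; −1 → 13 = N.
Latitude square 4; +1 → 5.

NP95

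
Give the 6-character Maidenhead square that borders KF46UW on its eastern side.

Longitude subsquare u = 20; +1 → 21 = v.
The latitude characters are unchanged.

KF46vw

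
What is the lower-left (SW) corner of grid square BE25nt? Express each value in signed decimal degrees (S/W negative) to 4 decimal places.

-44.2083, -154.9167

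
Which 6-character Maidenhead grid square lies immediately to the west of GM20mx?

Longitude subsquare m = 12; −1 → 11 = l.
The latitude characters are unchanged.

GM20lx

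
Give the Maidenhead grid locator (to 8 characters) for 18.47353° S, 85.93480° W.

Add 180° to longitude and 90° to latitude: 94.06520, 71.52647.
Field: lon ⌊94.06520/20⌋ = 4 → E; lat ⌊71.52647/10⌋ = 7 → H.
Square: lon ⌊14.06520/2⌋ = 7; lat ⌊1.52647/1⌋ = 1.
Subsquare: lon ⌊0.06520/0.0833333⌋ = 0 → a; lat ⌊0.52647/0.0416667⌋ = 12 → m.
Extended square: lon ⌊0.06520/0.00833333⌋ = 7; lat ⌊0.02647/0.00416667⌋ = 6.

EH71am76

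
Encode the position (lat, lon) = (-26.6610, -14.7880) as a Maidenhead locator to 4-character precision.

Shift to the Maidenhead origin (180°W, 90°S): lon 165.21, lat 63.34.
Field: lon ⌊165.21/20⌋ = 8 → I; lat ⌊63.34/10⌋ = 6 → G.
Square: lon ⌊5.21/2⌋ = 2; lat ⌊3.34/1⌋ = 3.

IG23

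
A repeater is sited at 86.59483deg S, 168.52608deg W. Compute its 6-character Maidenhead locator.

AA53rj

Offset from 180°W / 90°S: lon 11.4739°, lat 3.4052°.
Field: 11.4739/20 → 0 → A, 3.4052/10 → 0 → A; chars AA.
Square: 11.4739/2 → 5, 3.4052/1 → 3; chars 53.
Subsquare: 1.4739/0.0833333 → 17 → r, 0.4052/0.0416667 → 9 → j; chars rj.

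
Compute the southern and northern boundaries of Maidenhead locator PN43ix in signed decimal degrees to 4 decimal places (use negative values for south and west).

43.9583, 44.0000

Field P=15, N=13: +15·20° lon, +13·10° lat → SW at lon 120°, lat 40°.
Square 4, 3: +4·2° lon, +3·1° lat → SW at lon 128°, lat 43°.
Subsquare i=8, x=23: +8·0.0833333° lon, +23·0.0416667° lat → SW at lon 128.667°, lat 43.9583°.
Cell spans 0.0833333° lon × 0.0416667° lat.
south 43.9583, north 44.0000.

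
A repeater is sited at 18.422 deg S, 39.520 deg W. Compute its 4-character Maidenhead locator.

HH01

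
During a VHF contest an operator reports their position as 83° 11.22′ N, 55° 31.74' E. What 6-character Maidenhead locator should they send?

LR73se

Add 180° to longitude and 90° to latitude: 235.5290, 173.1870.
Field (20°×10°, letters A–R): 235.5290/20 → 11 → L, 173.1870/10 → 17 → R; chars LR.
Square (2°×1°, digits 0–9): 15.5290/2 → 7, 3.1870/1 → 3; chars 73.
Subsquare (5′×2.5′, letters a–x): 1.5290/0.0833333 → 18 → s, 0.1870/0.0416667 → 4 → e; chars se.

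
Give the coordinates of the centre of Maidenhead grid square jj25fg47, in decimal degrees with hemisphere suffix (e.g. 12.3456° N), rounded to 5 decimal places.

Field J=9, J=9: +9·20° lon, +9·10° lat → SW at lon 0°, lat 0°.
Square 2, 5: +2·2° lon, +5·1° lat → SW at lon 4°, lat 5°.
Subsquare f=5, g=6: +5·0.0833333° lon, +6·0.0416667° lat → SW at lon 4.41667°, lat 5.25°.
Extended square 4, 7: +4·0.00833333° lon, +7·0.00416667° lat → SW at lon 4.45°, lat 5.27917°.
Cell spans 0.00833333° lon × 0.00416667° lat. Centre is SW corner plus half of each.
latitude 5.28125° N, longitude 4.45417° E.

5.28125° N, 4.45417° E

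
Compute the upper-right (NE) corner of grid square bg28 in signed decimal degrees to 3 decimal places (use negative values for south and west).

Field B=1, G=6: +1·20° lon, +6·10° lat → SW at lon -160°, lat -30°.
Square 2, 8: +2·2° lon, +8·1° lat → SW at lon -156°, lat -22°.
Cell spans 2° lon × 1° lat. NE corner is SW corner plus one full cell.
latitude -21.000, longitude -154.000.

-21.000, -154.000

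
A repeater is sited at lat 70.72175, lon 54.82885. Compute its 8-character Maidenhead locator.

Offset from 180°W / 90°S: lon 234.82885°, lat 160.72175°.
Field (20°×10°, letters A–R): 234.82885/20 → 11 → L, 160.72175/10 → 16 → Q; chars LQ.
Square (2°×1°, digits 0–9): 14.82885/2 → 7, 0.72175/1 → 0; chars 70.
Subsquare (5′×2.5′, letters a–x): 0.82885/0.0833333 → 9 → j, 0.72175/0.0416667 → 17 → r; chars jr.
Extended square (30″×15″, digits 0–9): 0.07885/0.00833333 → 9, 0.01342/0.00416667 → 3; chars 93.

LQ70jr93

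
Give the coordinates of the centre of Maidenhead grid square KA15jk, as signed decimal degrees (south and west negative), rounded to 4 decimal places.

Field K=10, A=0: +10·20° lon, +0·10° lat → SW at lon 20°, lat -90°.
Square 1, 5: +1·2° lon, +5·1° lat → SW at lon 22°, lat -85°.
Subsquare j=9, k=10: +9·0.0833333° lon, +10·0.0416667° lat → SW at lon 22.75°, lat -84.5833°.
Cell spans 0.0833333° lon × 0.0416667° lat. Centre is SW corner plus half of each.
latitude -84.5625, longitude 22.7917.

-84.5625, 22.7917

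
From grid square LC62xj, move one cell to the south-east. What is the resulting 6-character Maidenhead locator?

Longitude subsquare x = 23; +1 → 24, wraps to 0 = a, carry into square.
Longitude square 6; +1 → 7.
Latitude subsquare j = 9; −1 → 8 = i.

LC72ai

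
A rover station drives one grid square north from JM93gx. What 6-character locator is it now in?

JM94ga

Latitude subsquare x = 23; +1 → 24, wraps to 0 = a, carry into square.
Latitude square 3; +1 → 4.
The longitude characters are unchanged.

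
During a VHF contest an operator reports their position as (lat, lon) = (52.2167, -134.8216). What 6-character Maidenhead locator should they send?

CO22of

Shift to the Maidenhead origin (180°W, 90°S): lon 45.1784, lat 142.2167.
Field: lon ⌊45.1784/20⌋ = 2 → C; lat ⌊142.2167/10⌋ = 14 → O.
Square: lon ⌊5.1784/2⌋ = 2; lat ⌊2.2167/1⌋ = 2.
Subsquare: lon ⌊1.1784/0.0833333⌋ = 14 → o; lat ⌊0.2167/0.0416667⌋ = 5 → f.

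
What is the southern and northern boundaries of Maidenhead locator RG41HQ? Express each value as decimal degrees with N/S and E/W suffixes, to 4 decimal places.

28.3333° S, 28.2917° S

Field R=17, G=6: +17·20° lon, +6·10° lat → SW at lon 160°, lat -30°.
Square 4, 1: +4·2° lon, +1·1° lat → SW at lon 168°, lat -29°.
Subsquare h=7, q=16: +7·0.0833333° lon, +16·0.0416667° lat → SW at lon 168.583°, lat -28.3333°.
Cell spans 0.0833333° lon × 0.0416667° lat.
south 28.3333° S, north 28.2917° S.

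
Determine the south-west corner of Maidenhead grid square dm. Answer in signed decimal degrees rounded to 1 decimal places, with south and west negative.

30.0, -120.0

Field D=3, M=12: +3·20° lon, +12·10° lat → SW at lon -120°, lat 30°.
latitude 30.0, longitude -120.0.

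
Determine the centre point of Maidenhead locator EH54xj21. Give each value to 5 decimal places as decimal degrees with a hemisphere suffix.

15.61875° S, 88.06250° W

Field E=4, H=7: +4·20° lon, +7·10° lat → SW at lon -100°, lat -20°.
Square 5, 4: +5·2° lon, +4·1° lat → SW at lon -90°, lat -16°.
Subsquare x=23, j=9: +23·0.0833333° lon, +9·0.0416667° lat → SW at lon -88.0833°, lat -15.625°.
Extended square 2, 1: +2·0.00833333° lon, +1·0.00416667° lat → SW at lon -88.0667°, lat -15.6208°.
Cell spans 0.00833333° lon × 0.00416667° lat. Centre is SW corner plus half of each.
latitude 15.61875° S, longitude 88.06250° W.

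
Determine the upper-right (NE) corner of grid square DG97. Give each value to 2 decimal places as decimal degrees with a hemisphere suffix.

22.00° S, 100.00° W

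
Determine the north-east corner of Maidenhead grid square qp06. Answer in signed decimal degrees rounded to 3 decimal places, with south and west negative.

67.000, 142.000

Field Q=16, P=15: +16·20° lon, +15·10° lat → SW at lon 140°, lat 60°.
Square 0, 6: +0·2° lon, +6·1° lat → SW at lon 140°, lat 66°.
Cell spans 2° lon × 1° lat. NE corner is SW corner plus one full cell.
latitude 67.000, longitude 142.000.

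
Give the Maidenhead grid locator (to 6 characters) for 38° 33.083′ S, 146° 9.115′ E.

Offset from 180°W / 90°S: lon 326.1519°, lat 51.4486°.
Field: lon ⌊326.1519/20⌋ = 16 → Q; lat ⌊51.4486/10⌋ = 5 → F.
Square: lon ⌊6.1519/2⌋ = 3; lat ⌊1.4486/1⌋ = 1.
Subsquare: lon ⌊0.1519/0.0833333⌋ = 1 → b; lat ⌊0.4486/0.0416667⌋ = 10 → k.

QF31bk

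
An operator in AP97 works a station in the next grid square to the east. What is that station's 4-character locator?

Longitude square 9; +1 → 10, wraps to 0, carry into field.
Longitude field A = 0; +1 → 1 = B.
The latitude characters are unchanged.

BP07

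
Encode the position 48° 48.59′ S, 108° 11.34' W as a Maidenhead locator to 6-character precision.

DE51ve

Offset from 180°W / 90°S: lon 71.8110°, lat 41.1902°.
Field: 71.8110/20 → 3 → D, 41.1902/10 → 4 → E; chars DE.
Square: 11.8110/2 → 5, 1.1902/1 → 1; chars 51.
Subsquare: 1.8110/0.0833333 → 21 → v, 0.1902/0.0416667 → 4 → e; chars ve.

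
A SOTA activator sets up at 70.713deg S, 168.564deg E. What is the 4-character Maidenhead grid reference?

Offset from 180°W / 90°S: lon 348.56°, lat 19.29°.
Field: lon ⌊348.56/20⌋ = 17 → R; lat ⌊19.29/10⌋ = 1 → B.
Square: lon ⌊8.56/2⌋ = 4; lat ⌊9.29/1⌋ = 9.

RB49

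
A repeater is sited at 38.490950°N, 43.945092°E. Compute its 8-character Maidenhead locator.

LM18xl37

Add 180° to longitude and 90° to latitude: 223.94509, 128.49095.
Field: 223.94509/20 → 11 → L, 128.49095/10 → 12 → M; chars LM.
Square: 3.94509/2 → 1, 8.49095/1 → 8; chars 18.
Subsquare: 1.94509/0.0833333 → 23 → x, 0.49095/0.0416667 → 11 → l; chars xl.
Extended square: 0.02843/0.00833333 → 3, 0.03262/0.00416667 → 7; chars 37.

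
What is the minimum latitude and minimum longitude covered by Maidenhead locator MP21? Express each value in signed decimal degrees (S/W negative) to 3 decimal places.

Field M=12, P=15: +12·20° lon, +15·10° lat → SW at lon 60°, lat 60°.
Square 2, 1: +2·2° lon, +1·1° lat → SW at lon 64°, lat 61°.
latitude 61.000, longitude 64.000.

61.000, 64.000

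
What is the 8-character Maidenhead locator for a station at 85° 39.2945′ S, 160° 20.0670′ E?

RA04ei02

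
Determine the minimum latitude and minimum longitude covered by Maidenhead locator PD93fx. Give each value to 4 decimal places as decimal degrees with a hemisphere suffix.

56.0417° S, 138.4167° E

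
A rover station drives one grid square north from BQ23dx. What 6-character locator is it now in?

Latitude subsquare x = 23; +1 → 24, wraps to 0 = a, carry into square.
Latitude square 3; +1 → 4.
The longitude characters are unchanged.

BQ24da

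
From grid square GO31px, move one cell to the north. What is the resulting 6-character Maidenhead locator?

GO32pa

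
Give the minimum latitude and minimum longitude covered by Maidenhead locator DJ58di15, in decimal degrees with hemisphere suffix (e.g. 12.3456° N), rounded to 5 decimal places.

8.35417° N, 109.74167° W

Field D=3, J=9: +3·20° lon, +9·10° lat → SW at lon -120°, lat 0°.
Square 5, 8: +5·2° lon, +8·1° lat → SW at lon -110°, lat 8°.
Subsquare d=3, i=8: +3·0.0833333° lon, +8·0.0416667° lat → SW at lon -109.75°, lat 8.33333°.
Extended square 1, 5: +1·0.00833333° lon, +5·0.00416667° lat → SW at lon -109.742°, lat 8.35417°.
latitude 8.35417° N, longitude 109.74167° W.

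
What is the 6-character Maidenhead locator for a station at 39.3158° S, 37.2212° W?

HF10jq

Add 180° to longitude and 90° to latitude: 142.7788, 50.6842.
Field: lon ⌊142.7788/20⌋ = 7 → H; lat ⌊50.6842/10⌋ = 5 → F.
Square: lon ⌊2.7788/2⌋ = 1; lat ⌊0.6842/1⌋ = 0.
Subsquare: lon ⌊0.7788/0.0833333⌋ = 9 → j; lat ⌊0.6842/0.0416667⌋ = 16 → q.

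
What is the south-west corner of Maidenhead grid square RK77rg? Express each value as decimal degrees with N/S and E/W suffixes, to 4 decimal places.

17.2500° N, 175.4167° E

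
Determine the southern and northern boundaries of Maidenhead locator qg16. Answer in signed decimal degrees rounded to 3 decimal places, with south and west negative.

Field Q=16, G=6: +16·20° lon, +6·10° lat → SW at lon 140°, lat -30°.
Square 1, 6: +1·2° lon, +6·1° lat → SW at lon 142°, lat -24°.
Cell spans 2° lon × 1° lat.
south -24.000, north -23.000.

-24.000, -23.000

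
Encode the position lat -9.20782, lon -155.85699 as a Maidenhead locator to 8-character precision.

Add 180° to longitude and 90° to latitude: 24.14301, 80.79218.
Field: lon ⌊24.14301/20⌋ = 1 → B; lat ⌊80.79218/10⌋ = 8 → I.
Square: lon ⌊4.14301/2⌋ = 2; lat ⌊0.79218/1⌋ = 0.
Subsquare: lon ⌊0.14301/0.0833333⌋ = 1 → b; lat ⌊0.79218/0.0416667⌋ = 19 → t.
Extended square: lon ⌊0.05968/0.00833333⌋ = 7; lat ⌊0.00051/0.00416667⌋ = 0.

BI20bt70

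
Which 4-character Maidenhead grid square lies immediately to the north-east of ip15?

IP26

Longitude square 1; +1 → 2.
Latitude square 5; +1 → 6.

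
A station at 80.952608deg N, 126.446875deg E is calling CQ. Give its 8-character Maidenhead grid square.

PR30fw38

Offset from 180°W / 90°S: lon 306.44687°, lat 170.95261°.
Field (20°×10°, letters A–R): 306.44687/20 → 15 → P, 170.95261/10 → 17 → R; chars PR.
Square (2°×1°, digits 0–9): 6.44687/2 → 3, 0.95261/1 → 0; chars 30.
Subsquare (5′×2.5′, letters a–x): 0.44687/0.0833333 → 5 → f, 0.95261/0.0416667 → 22 → w; chars fw.
Extended square (30″×15″, digits 0–9): 0.03021/0.00833333 → 3, 0.03594/0.00416667 → 8; chars 38.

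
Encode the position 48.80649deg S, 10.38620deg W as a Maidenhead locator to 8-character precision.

IE41te36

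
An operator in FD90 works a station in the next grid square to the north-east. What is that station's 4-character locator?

Longitude square 9; +1 → 10, wraps to 0, carry into field.
Longitude field F = 5; +1 → 6 = G.
Latitude square 0; +1 → 1.

GD01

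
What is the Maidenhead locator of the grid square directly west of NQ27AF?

Longitude subsquare a = 0; −1 → -1, wraps to 23 = x, carry into square.
Longitude square 2; −1 → 1.
The latitude characters are unchanged.

NQ17xf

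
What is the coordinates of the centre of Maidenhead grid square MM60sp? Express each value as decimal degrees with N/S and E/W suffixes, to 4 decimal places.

30.6458° N, 73.5417° E

Field M=12, M=12: +12·20° lon, +12·10° lat → SW at lon 60°, lat 30°.
Square 6, 0: +6·2° lon, +0·1° lat → SW at lon 72°, lat 30°.
Subsquare s=18, p=15: +18·0.0833333° lon, +15·0.0416667° lat → SW at lon 73.5°, lat 30.625°.
Cell spans 0.0833333° lon × 0.0416667° lat. Centre is SW corner plus half of each.
latitude 30.6458° N, longitude 73.5417° E.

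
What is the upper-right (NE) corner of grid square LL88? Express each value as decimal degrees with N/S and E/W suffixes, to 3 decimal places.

Field L=11, L=11: +11·20° lon, +11·10° lat → SW at lon 40°, lat 20°.
Square 8, 8: +8·2° lon, +8·1° lat → SW at lon 56°, lat 28°.
Cell spans 2° lon × 1° lat. NE corner is SW corner plus one full cell.
latitude 29.000° N, longitude 58.000° E.

29.000° N, 58.000° E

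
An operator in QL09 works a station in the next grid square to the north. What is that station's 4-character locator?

QM00

Latitude square 9; +1 → 10, wraps to 0, carry into field.
Latitude field L = 11; +1 → 12 = M.
The longitude characters are unchanged.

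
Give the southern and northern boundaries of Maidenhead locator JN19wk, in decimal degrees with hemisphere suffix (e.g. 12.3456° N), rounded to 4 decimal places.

49.4167° N, 49.4583° N

Field J=9, N=13: +9·20° lon, +13·10° lat → SW at lon 0°, lat 40°.
Square 1, 9: +1·2° lon, +9·1° lat → SW at lon 2°, lat 49°.
Subsquare w=22, k=10: +22·0.0833333° lon, +10·0.0416667° lat → SW at lon 3.83333°, lat 49.4167°.
Cell spans 0.0833333° lon × 0.0416667° lat.
south 49.4167° N, north 49.4583° N.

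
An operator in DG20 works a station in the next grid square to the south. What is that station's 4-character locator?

DF29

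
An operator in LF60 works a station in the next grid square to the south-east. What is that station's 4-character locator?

LE79

Longitude square 6; +1 → 7.
Latitude square 0; −1 → -1, wraps to 9, carry into field.
Latitude field F = 5; −1 → 4 = E.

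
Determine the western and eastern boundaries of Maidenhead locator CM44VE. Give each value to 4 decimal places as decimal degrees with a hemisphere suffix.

130.2500° W, 130.1667° W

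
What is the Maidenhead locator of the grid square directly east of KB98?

Longitude square 9; +1 → 10, wraps to 0, carry into field.
Longitude field K = 10; +1 → 11 = L.
The latitude characters are unchanged.

LB08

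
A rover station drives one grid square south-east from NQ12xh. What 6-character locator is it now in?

NQ22ag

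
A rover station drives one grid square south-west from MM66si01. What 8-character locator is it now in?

MM66ri90

Longitude extended square 0; −1 → -1, wraps to 9, carry into subsquare.
Longitude subsquare s = 18; −1 → 17 = r.
Latitude extended square 1; −1 → 0.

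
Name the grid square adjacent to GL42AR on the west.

GL32xr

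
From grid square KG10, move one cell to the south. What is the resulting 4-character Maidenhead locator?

Latitude square 0; −1 → -1, wraps to 9, carry into field.
Latitude field G = 6; −1 → 5 = F.
The longitude characters are unchanged.

KF19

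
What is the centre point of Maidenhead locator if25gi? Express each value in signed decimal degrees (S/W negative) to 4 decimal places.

Field I=8, F=5: +8·20° lon, +5·10° lat → SW at lon -20°, lat -40°.
Square 2, 5: +2·2° lon, +5·1° lat → SW at lon -16°, lat -35°.
Subsquare g=6, i=8: +6·0.0833333° lon, +8·0.0416667° lat → SW at lon -15.5°, lat -34.6667°.
Cell spans 0.0833333° lon × 0.0416667° lat. Centre is SW corner plus half of each.
latitude -34.6458, longitude -15.4583.

-34.6458, -15.4583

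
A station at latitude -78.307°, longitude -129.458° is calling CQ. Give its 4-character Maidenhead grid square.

CB51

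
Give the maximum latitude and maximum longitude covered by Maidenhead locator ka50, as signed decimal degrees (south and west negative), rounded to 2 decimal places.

Field K=10, A=0: +10·20° lon, +0·10° lat → SW at lon 20°, lat -90°.
Square 5, 0: +5·2° lon, +0·1° lat → SW at lon 30°, lat -90°.
Cell spans 2° lon × 1° lat. NE corner is SW corner plus one full cell.
latitude -89.00, longitude 32.00.

-89.00, 32.00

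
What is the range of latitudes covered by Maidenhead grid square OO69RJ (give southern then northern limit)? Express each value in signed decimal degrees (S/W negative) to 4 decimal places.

Field O=14, O=14: +14·20° lon, +14·10° lat → SW at lon 100°, lat 50°.
Square 6, 9: +6·2° lon, +9·1° lat → SW at lon 112°, lat 59°.
Subsquare r=17, j=9: +17·0.0833333° lon, +9·0.0416667° lat → SW at lon 113.417°, lat 59.375°.
Cell spans 0.0833333° lon × 0.0416667° lat.
south 59.3750, north 59.4167.

59.3750, 59.4167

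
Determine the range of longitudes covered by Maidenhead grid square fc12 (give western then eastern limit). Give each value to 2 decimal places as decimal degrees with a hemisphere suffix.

78.00° W, 76.00° W

Field F=5, C=2: +5·20° lon, +2·10° lat → SW at lon -80°, lat -70°.
Square 1, 2: +1·2° lon, +2·1° lat → SW at lon -78°, lat -68°.
Cell spans 2° lon × 1° lat.
west 78.00° W, east 76.00° W.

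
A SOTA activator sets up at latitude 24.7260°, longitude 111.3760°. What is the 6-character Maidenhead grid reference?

OL54qr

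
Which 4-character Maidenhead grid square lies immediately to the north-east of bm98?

Longitude square 9; +1 → 10, wraps to 0, carry into field.
Longitude field B = 1; +1 → 2 = C.
Latitude square 8; +1 → 9.

CM09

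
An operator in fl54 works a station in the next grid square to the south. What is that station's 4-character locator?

Latitude square 4; −1 → 3.
The longitude characters are unchanged.

FL53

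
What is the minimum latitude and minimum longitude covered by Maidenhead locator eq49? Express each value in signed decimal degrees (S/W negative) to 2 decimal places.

79.00, -92.00

Field E=4, Q=16: +4·20° lon, +16·10° lat → SW at lon -100°, lat 70°.
Square 4, 9: +4·2° lon, +9·1° lat → SW at lon -92°, lat 79°.
latitude 79.00, longitude -92.00.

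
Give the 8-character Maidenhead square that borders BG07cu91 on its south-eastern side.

Longitude extended square 9; +1 → 10, wraps to 0, carry into subsquare.
Longitude subsquare c = 2; +1 → 3 = d.
Latitude extended square 1; −1 → 0.

BG07du00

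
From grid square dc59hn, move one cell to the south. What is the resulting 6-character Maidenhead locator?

Latitude subsquare n = 13; −1 → 12 = m.
The longitude characters are unchanged.

DC59hm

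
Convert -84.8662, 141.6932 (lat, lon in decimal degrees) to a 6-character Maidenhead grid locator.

Shift to the Maidenhead origin (180°W, 90°S): lon 321.6932, lat 5.1338.
Field: 321.6932/20 → 16 → Q, 5.1338/10 → 0 → A; chars QA.
Square: 1.6932/2 → 0, 5.1338/1 → 5; chars 05.
Subsquare: 1.6932/0.0833333 → 20 → u, 0.1338/0.0416667 → 3 → d; chars ud.

QA05ud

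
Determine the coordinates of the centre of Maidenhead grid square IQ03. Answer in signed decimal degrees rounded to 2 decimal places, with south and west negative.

Field I=8, Q=16: +8·20° lon, +16·10° lat → SW at lon -20°, lat 70°.
Square 0, 3: +0·2° lon, +3·1° lat → SW at lon -20°, lat 73°.
Cell spans 2° lon × 1° lat. Centre is SW corner plus half of each.
latitude 73.50, longitude -19.00.

73.50, -19.00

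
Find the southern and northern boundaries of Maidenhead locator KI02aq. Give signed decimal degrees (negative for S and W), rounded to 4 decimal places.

-7.3333, -7.2917

Field K=10, I=8: +10·20° lon, +8·10° lat → SW at lon 20°, lat -10°.
Square 0, 2: +0·2° lon, +2·1° lat → SW at lon 20°, lat -8°.
Subsquare a=0, q=16: +0·0.0833333° lon, +16·0.0416667° lat → SW at lon 20°, lat -7.33333°.
Cell spans 0.0833333° lon × 0.0416667° lat.
south -7.3333, north -7.2917.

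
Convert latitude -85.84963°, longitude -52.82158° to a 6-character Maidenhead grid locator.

Add 180° to longitude and 90° to latitude: 127.1784, 4.1504.
Field (20°×10°, letters A–R): lon ⌊127.1784/20⌋ = 6 → G; lat ⌊4.1504/10⌋ = 0 → A.
Square (2°×1°, digits 0–9): lon ⌊7.1784/2⌋ = 3; lat ⌊4.1504/1⌋ = 4.
Subsquare (5′×2.5′, letters a–x): lon ⌊1.1784/0.0833333⌋ = 14 → o; lat ⌊0.1504/0.0416667⌋ = 3 → d.

GA34od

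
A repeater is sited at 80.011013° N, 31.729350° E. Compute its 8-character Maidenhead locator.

KR50ua72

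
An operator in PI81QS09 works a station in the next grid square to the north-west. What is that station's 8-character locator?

PI81pt90

Longitude extended square 0; −1 → -1, wraps to 9, carry into subsquare.
Longitude subsquare q = 16; −1 → 15 = p.
Latitude extended square 9; +1 → 10, wraps to 0, carry into subsquare.
Latitude subsquare s = 18; +1 → 19 = t.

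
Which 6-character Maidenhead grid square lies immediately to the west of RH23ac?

RH13xc

Longitude subsquare a = 0; −1 → -1, wraps to 23 = x, carry into square.
Longitude square 2; −1 → 1.
The latitude characters are unchanged.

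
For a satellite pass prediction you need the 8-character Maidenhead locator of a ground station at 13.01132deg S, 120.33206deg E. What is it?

PH06dx97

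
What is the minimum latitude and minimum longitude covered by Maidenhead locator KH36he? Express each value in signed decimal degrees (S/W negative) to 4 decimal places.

-13.8333, 26.5833

Field K=10, H=7: +10·20° lon, +7·10° lat → SW at lon 20°, lat -20°.
Square 3, 6: +3·2° lon, +6·1° lat → SW at lon 26°, lat -14°.
Subsquare h=7, e=4: +7·0.0833333° lon, +4·0.0416667° lat → SW at lon 26.5833°, lat -13.8333°.
latitude -13.8333, longitude 26.5833.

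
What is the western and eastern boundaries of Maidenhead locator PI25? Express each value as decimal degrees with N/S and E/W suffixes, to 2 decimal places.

124.00° E, 126.00° E

Field P=15, I=8: +15·20° lon, +8·10° lat → SW at lon 120°, lat -10°.
Square 2, 5: +2·2° lon, +5·1° lat → SW at lon 124°, lat -5°.
Cell spans 2° lon × 1° lat.
west 124.00° E, east 126.00° E.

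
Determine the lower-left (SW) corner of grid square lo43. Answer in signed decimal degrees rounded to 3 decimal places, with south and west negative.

53.000, 48.000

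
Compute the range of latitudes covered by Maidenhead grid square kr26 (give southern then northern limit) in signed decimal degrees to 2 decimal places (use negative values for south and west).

86.00, 87.00

Field K=10, R=17: +10·20° lon, +17·10° lat → SW at lon 20°, lat 80°.
Square 2, 6: +2·2° lon, +6·1° lat → SW at lon 24°, lat 86°.
Cell spans 2° lon × 1° lat.
south 86.00, north 87.00.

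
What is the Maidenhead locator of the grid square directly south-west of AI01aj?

RI91xi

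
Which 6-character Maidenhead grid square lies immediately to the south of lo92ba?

Latitude subsquare a = 0; −1 → -1, wraps to 23 = x, carry into square.
Latitude square 2; −1 → 1.
The longitude characters are unchanged.

LO91bx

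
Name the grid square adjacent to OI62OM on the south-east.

OI62pl

Longitude subsquare o = 14; +1 → 15 = p.
Latitude subsquare m = 12; −1 → 11 = l.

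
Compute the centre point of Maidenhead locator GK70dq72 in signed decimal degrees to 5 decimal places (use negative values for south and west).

Field G=6, K=10: +6·20° lon, +10·10° lat → SW at lon -60°, lat 10°.
Square 7, 0: +7·2° lon, +0·1° lat → SW at lon -46°, lat 10°.
Subsquare d=3, q=16: +3·0.0833333° lon, +16·0.0416667° lat → SW at lon -45.75°, lat 10.6667°.
Extended square 7, 2: +7·0.00833333° lon, +2·0.00416667° lat → SW at lon -45.6917°, lat 10.675°.
Cell spans 0.00833333° lon × 0.00416667° lat. Centre is SW corner plus half of each.
latitude 10.67708, longitude -45.68750.

10.67708, -45.68750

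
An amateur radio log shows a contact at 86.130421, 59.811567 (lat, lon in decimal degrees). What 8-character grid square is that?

LR96vd71

Shift to the Maidenhead origin (180°W, 90°S): lon 239.81157, lat 176.13042.
Field: 239.81157/20 → 11 → L, 176.13042/10 → 17 → R; chars LR.
Square: 19.81157/2 → 9, 6.13042/1 → 6; chars 96.
Subsquare: 1.81157/0.0833333 → 21 → v, 0.13042/0.0416667 → 3 → d; chars vd.
Extended square: 0.06157/0.00833333 → 7, 0.00542/0.00416667 → 1; chars 71.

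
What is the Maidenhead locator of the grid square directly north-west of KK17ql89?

Longitude extended square 8; −1 → 7.
Latitude extended square 9; +1 → 10, wraps to 0, carry into subsquare.
Latitude subsquare l = 11; +1 → 12 = m.

KK17qm70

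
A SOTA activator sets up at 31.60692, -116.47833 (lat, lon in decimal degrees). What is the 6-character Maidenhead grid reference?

Shift to the Maidenhead origin (180°W, 90°S): lon 63.5217, lat 121.6069.
Field: 63.5217/20 → 3 → D, 121.6069/10 → 12 → M; chars DM.
Square: 3.5217/2 → 1, 1.6069/1 → 1; chars 11.
Subsquare: 1.5217/0.0833333 → 18 → s, 0.6069/0.0416667 → 14 → o; chars so.

DM11so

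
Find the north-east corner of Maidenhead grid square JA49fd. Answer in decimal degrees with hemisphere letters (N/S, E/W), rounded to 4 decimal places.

Field J=9, A=0: +9·20° lon, +0·10° lat → SW at lon 0°, lat -90°.
Square 4, 9: +4·2° lon, +9·1° lat → SW at lon 8°, lat -81°.
Subsquare f=5, d=3: +5·0.0833333° lon, +3·0.0416667° lat → SW at lon 8.41667°, lat -80.875°.
Cell spans 0.0833333° lon × 0.0416667° lat. NE corner is SW corner plus one full cell.
latitude 80.8333° S, longitude 8.5000° E.

80.8333° S, 8.5000° E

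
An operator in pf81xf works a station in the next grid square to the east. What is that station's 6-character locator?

PF91af

Longitude subsquare x = 23; +1 → 24, wraps to 0 = a, carry into square.
Longitude square 8; +1 → 9.
The latitude characters are unchanged.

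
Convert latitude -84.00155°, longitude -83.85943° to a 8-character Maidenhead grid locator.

Offset from 180°W / 90°S: lon 96.14057°, lat 5.99845°.
Field (20°×10°, letters A–R): lon ⌊96.14057/20⌋ = 4 → E; lat ⌊5.99845/10⌋ = 0 → A.
Square (2°×1°, digits 0–9): lon ⌊16.14057/2⌋ = 8; lat ⌊5.99845/1⌋ = 5.
Subsquare (5′×2.5′, letters a–x): lon ⌊0.14057/0.0833333⌋ = 1 → b; lat ⌊0.99845/0.0416667⌋ = 23 → x.
Extended square (30″×15″, digits 0–9): lon ⌊0.05724/0.00833333⌋ = 6; lat ⌊0.04012/0.00416667⌋ = 9.

EA85bx69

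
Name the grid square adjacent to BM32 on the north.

BM33

Latitude square 2; +1 → 3.
The longitude characters are unchanged.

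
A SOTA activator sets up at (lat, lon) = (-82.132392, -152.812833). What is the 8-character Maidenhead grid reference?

BA37ou28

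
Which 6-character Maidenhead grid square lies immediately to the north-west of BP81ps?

Longitude subsquare p = 15; −1 → 14 = o.
Latitude subsquare s = 18; +1 → 19 = t.

BP81ot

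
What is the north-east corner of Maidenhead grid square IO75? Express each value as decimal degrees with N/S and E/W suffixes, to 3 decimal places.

56.000° N, 4.000° W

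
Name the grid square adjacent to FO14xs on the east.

FO24as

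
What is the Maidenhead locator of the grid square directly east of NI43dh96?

NI43eh06

Longitude extended square 9; +1 → 10, wraps to 0, carry into subsquare.
Longitude subsquare d = 3; +1 → 4 = e.
The latitude characters are unchanged.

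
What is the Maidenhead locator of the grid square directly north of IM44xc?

IM44xd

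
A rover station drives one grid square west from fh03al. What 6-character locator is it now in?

EH93xl

Longitude subsquare a = 0; −1 → -1, wraps to 23 = x, carry into square.
Longitude square 0; −1 → -1, wraps to 9, carry into field.
Longitude field F = 5; −1 → 4 = E.
The latitude characters are unchanged.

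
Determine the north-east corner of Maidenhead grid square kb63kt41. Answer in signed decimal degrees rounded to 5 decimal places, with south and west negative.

-76.20000, 32.87500

Field K=10, B=1: +10·20° lon, +1·10° lat → SW at lon 20°, lat -80°.
Square 6, 3: +6·2° lon, +3·1° lat → SW at lon 32°, lat -77°.
Subsquare k=10, t=19: +10·0.0833333° lon, +19·0.0416667° lat → SW at lon 32.8333°, lat -76.2083°.
Extended square 4, 1: +4·0.00833333° lon, +1·0.00416667° lat → SW at lon 32.8667°, lat -76.2042°.
Cell spans 0.00833333° lon × 0.00416667° lat. NE corner is SW corner plus one full cell.
latitude -76.20000, longitude 32.87500.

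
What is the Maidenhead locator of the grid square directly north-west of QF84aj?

QF74xk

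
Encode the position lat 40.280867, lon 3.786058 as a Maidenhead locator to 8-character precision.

JN10vg47

Offset from 180°W / 90°S: lon 183.78606°, lat 130.28087°.
Field: 183.78606/20 → 9 → J, 130.28087/10 → 13 → N; chars JN.
Square: 3.78606/2 → 1, 0.28087/1 → 0; chars 10.
Subsquare: 1.78606/0.0833333 → 21 → v, 0.28087/0.0416667 → 6 → g; chars vg.
Extended square: 0.03606/0.00833333 → 4, 0.03087/0.00416667 → 7; chars 47.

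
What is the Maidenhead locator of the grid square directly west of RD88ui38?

Longitude extended square 3; −1 → 2.
The latitude characters are unchanged.

RD88ui28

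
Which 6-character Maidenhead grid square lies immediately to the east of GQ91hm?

GQ91im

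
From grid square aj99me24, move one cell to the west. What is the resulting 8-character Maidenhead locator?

AJ99me14

Longitude extended square 2; −1 → 1.
The latitude characters are unchanged.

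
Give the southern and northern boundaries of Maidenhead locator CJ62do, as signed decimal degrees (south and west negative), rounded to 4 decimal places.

2.5833, 2.6250

Field C=2, J=9: +2·20° lon, +9·10° lat → SW at lon -140°, lat 0°.
Square 6, 2: +6·2° lon, +2·1° lat → SW at lon -128°, lat 2°.
Subsquare d=3, o=14: +3·0.0833333° lon, +14·0.0416667° lat → SW at lon -127.75°, lat 2.58333°.
Cell spans 0.0833333° lon × 0.0416667° lat.
south 2.5833, north 2.6250.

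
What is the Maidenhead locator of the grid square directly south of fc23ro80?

Latitude extended square 0; −1 → -1, wraps to 9, carry into subsquare.
Latitude subsquare o = 14; −1 → 13 = n.
The longitude characters are unchanged.

FC23rn89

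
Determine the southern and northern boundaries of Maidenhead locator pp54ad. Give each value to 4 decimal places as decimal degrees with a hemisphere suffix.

64.1250° N, 64.1667° N

Field P=15, P=15: +15·20° lon, +15·10° lat → SW at lon 120°, lat 60°.
Square 5, 4: +5·2° lon, +4·1° lat → SW at lon 130°, lat 64°.
Subsquare a=0, d=3: +0·0.0833333° lon, +3·0.0416667° lat → SW at lon 130°, lat 64.125°.
Cell spans 0.0833333° lon × 0.0416667° lat.
south 64.1250° N, north 64.1667° N.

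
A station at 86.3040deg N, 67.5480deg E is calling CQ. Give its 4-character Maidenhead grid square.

Add 180° to longitude and 90° to latitude: 247.55, 176.30.
Field: 247.55/20 → 12 → M, 176.30/10 → 17 → R; chars MR.
Square: 7.55/2 → 3, 6.30/1 → 6; chars 36.

MR36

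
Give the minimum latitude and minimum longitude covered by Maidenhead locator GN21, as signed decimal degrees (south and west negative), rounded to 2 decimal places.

41.00, -56.00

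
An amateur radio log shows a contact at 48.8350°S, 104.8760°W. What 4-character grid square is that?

Shift to the Maidenhead origin (180°W, 90°S): lon 75.12, lat 41.16.
Field (20°×10°, letters A–R): 75.12/20 → 3 → D, 41.16/10 → 4 → E; chars DE.
Square (2°×1°, digits 0–9): 15.12/2 → 7, 1.16/1 → 1; chars 71.

DE71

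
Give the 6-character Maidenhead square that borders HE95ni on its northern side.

Latitude subsquare i = 8; +1 → 9 = j.
The longitude characters are unchanged.

HE95nj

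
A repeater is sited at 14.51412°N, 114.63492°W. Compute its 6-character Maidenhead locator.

DK24qm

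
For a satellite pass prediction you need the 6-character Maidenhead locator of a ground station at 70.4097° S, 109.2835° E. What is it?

OB49po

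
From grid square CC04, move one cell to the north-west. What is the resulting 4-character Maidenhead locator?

Longitude square 0; −1 → -1, wraps to 9, carry into field.
Longitude field C = 2; −1 → 1 = B.
Latitude square 4; +1 → 5.

BC95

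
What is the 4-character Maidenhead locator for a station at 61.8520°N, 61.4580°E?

MP01

Add 180° to longitude and 90° to latitude: 241.46, 151.85.
Field: 241.46/20 → 12 → M, 151.85/10 → 15 → P; chars MP.
Square: 1.46/2 → 0, 1.85/1 → 1; chars 01.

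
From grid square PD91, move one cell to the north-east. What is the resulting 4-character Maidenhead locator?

QD02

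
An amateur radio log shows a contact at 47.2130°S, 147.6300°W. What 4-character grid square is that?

BE62

Add 180° to longitude and 90° to latitude: 32.37, 42.79.
Field (20°×10°, letters A–R): lon ⌊32.37/20⌋ = 1 → B; lat ⌊42.79/10⌋ = 4 → E.
Square (2°×1°, digits 0–9): lon ⌊12.37/2⌋ = 6; lat ⌊2.79/1⌋ = 2.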